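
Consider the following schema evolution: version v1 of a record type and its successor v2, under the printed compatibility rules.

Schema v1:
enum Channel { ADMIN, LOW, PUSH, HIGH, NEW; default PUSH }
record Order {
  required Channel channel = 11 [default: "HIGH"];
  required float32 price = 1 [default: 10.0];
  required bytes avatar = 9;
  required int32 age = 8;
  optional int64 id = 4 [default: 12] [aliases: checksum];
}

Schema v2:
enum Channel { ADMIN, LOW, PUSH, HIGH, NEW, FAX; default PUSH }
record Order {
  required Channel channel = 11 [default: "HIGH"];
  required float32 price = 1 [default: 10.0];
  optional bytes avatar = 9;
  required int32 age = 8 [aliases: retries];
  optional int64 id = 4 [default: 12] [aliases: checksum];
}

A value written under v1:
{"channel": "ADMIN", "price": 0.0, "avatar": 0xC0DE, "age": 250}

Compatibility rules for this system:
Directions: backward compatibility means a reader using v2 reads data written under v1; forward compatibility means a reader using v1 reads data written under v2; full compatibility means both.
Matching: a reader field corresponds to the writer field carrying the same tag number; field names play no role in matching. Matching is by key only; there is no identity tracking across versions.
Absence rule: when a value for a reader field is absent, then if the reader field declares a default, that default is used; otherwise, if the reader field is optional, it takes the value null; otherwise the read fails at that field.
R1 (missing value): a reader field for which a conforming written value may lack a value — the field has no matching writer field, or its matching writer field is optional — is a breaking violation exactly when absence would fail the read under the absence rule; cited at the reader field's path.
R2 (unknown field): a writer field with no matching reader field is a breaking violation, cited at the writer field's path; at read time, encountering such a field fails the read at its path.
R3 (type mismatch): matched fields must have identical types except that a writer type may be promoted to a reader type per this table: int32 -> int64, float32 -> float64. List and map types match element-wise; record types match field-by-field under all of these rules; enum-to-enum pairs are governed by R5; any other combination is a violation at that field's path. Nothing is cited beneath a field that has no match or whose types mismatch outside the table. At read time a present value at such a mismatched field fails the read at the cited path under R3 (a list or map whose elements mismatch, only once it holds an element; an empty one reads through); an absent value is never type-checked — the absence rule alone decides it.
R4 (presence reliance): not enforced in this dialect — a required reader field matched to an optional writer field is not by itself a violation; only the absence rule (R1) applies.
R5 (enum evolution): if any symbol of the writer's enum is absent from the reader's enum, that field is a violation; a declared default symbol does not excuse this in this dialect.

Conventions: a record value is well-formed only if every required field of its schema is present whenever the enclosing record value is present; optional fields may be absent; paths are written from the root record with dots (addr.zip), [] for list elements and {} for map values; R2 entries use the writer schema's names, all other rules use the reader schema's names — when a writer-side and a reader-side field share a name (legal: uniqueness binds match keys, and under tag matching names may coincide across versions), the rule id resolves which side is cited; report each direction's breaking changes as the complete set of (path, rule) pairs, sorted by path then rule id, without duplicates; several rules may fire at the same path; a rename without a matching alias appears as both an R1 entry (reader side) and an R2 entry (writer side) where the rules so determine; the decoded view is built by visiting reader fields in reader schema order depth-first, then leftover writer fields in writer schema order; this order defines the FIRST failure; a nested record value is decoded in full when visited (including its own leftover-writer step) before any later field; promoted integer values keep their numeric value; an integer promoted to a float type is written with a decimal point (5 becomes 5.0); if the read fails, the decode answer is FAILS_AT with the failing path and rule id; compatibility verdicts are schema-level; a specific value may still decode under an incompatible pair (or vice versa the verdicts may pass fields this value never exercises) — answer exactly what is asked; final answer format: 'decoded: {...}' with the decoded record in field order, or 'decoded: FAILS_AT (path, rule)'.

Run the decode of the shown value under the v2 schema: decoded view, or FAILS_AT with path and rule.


decoded: {"channel": "ADMIN", "price": 0.0, "avatar": 0xC0DE, "age": 250, "id": 12}

each type pair in Order: writer, then reader
decode (reader v2):
  channel := "ADMIN"
  price := 0.0
  avatar := 0xC0DE
  age := 250
  id := 12 (no value, default fills)
  => decoded: {"channel": "ADMIN", "price": 0.0, "avatar": 0xC0DE, "age": 250, "id": 12}
ruling out the remaining Order differences:
  enum Channel (field channel in record Order): symbol FAX added -> affects the rule determinations only; this particular Order value decodes identically
  field avatar in record Order: required changed to optional -> affects the rule determinations only; this particular Order value decodes identically


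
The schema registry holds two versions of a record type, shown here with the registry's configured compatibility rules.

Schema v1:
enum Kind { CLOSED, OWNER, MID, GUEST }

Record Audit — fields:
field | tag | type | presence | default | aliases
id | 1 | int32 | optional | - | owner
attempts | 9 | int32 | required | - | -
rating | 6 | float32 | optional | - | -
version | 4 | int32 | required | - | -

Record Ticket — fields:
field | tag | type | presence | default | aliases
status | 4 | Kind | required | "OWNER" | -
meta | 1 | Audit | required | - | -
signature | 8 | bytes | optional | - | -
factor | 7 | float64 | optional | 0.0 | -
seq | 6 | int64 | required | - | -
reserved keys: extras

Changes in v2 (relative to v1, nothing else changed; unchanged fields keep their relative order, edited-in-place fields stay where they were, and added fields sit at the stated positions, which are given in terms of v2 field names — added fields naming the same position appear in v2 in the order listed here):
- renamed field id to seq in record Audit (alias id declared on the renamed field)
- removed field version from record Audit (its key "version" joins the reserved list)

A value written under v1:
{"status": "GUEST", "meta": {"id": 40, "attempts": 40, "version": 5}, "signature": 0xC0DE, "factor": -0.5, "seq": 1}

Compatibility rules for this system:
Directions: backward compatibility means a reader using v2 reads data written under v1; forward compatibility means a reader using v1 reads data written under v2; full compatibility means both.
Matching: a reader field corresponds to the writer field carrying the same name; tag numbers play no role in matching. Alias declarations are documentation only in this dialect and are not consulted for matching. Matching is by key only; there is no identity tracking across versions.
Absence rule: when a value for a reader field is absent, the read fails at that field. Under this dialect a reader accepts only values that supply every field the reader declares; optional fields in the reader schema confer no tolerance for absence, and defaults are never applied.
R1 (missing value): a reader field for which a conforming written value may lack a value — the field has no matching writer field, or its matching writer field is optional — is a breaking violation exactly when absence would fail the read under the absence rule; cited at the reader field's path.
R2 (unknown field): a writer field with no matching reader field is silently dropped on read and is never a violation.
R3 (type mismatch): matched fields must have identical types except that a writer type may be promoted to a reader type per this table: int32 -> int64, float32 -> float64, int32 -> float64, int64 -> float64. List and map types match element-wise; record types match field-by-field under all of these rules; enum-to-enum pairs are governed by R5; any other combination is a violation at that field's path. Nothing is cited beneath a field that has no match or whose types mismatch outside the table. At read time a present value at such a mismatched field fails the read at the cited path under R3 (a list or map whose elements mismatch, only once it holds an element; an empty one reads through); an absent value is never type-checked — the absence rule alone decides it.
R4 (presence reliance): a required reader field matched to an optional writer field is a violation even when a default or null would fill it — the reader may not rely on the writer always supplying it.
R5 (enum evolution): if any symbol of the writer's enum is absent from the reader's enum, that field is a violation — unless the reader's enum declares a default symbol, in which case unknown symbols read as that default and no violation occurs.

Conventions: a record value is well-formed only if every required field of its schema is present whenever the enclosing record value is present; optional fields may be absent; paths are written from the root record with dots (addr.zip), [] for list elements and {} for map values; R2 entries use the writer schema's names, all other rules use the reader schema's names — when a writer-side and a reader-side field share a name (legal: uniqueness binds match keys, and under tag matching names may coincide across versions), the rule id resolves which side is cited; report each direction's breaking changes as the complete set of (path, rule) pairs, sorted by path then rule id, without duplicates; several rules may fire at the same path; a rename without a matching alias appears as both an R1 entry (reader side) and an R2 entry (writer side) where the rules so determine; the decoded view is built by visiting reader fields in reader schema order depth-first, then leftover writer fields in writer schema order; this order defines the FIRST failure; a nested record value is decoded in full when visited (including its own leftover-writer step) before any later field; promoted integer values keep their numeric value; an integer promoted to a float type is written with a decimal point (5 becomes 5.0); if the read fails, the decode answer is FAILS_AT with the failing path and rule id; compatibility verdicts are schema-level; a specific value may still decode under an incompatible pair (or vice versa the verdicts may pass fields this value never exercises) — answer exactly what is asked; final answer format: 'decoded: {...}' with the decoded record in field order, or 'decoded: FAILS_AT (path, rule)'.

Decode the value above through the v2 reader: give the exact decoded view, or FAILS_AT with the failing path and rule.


decoded: FAILS_AT (meta.seq, R1)

each type pair in Ticket: writer, then reader
decoding the Ticket value with the v2 reader:
  status := "GUEST"
  read fails at meta.seq under R1 (no fill)
  => FAILS_AT (meta.seq, R1)
checking off the Ticket differences that do not matter here:
  removed field version from record Audit (its key "version" joins the reserved list) -> affects the rule determinations only; this particular Ticket value decodes identically


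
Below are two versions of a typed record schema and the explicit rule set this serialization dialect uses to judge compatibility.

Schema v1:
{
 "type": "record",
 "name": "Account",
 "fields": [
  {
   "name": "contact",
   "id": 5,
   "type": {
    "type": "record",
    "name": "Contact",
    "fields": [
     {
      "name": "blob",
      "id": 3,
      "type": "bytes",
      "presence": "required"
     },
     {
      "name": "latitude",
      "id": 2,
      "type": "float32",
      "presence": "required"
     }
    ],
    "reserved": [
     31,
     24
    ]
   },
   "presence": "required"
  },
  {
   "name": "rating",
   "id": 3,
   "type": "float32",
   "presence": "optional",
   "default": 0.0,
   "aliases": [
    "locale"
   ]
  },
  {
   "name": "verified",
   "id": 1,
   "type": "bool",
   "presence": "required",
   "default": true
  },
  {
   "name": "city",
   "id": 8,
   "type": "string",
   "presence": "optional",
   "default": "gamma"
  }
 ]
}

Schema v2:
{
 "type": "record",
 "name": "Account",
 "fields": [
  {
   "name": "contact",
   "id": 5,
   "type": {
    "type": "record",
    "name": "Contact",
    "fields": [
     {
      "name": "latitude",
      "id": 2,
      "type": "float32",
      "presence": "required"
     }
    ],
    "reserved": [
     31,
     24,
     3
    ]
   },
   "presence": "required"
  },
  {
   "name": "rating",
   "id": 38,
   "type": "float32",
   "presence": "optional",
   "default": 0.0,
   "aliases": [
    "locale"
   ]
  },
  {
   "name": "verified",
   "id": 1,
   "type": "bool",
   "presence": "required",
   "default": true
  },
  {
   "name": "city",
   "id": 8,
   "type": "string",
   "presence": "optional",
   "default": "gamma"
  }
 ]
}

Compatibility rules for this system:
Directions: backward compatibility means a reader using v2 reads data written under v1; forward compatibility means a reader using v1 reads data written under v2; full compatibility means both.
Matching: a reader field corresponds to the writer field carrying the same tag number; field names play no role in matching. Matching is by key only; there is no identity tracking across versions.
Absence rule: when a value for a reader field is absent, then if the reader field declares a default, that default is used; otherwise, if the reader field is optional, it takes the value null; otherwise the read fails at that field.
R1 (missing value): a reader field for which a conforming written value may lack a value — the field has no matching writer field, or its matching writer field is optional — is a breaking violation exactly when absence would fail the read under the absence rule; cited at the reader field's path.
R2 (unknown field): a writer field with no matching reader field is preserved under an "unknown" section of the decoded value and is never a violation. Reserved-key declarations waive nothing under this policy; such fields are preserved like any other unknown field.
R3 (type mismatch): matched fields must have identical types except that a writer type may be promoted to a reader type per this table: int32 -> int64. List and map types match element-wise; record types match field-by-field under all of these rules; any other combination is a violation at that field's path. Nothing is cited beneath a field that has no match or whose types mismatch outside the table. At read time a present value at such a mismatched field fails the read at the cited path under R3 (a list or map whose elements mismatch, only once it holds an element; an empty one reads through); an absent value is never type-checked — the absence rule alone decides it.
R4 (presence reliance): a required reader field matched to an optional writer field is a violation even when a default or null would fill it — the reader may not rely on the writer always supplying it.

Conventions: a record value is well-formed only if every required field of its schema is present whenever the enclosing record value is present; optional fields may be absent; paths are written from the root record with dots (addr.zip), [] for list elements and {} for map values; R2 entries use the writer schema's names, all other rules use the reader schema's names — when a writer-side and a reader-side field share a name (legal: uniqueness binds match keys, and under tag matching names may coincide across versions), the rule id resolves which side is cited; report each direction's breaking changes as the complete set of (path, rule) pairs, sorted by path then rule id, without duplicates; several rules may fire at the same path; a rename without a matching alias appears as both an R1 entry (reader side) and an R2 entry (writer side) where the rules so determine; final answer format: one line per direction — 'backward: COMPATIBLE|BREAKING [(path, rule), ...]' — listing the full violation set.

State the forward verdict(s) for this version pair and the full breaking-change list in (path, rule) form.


forward: BREAKING [(contact.blob, R1)]

arrows below run writer -> reader for Account
forward pass over Account, reader schema v1, writer schema v2:
  contact: paired with writer contact (Contact -> Contact; writer required)
  no writer field matches reader rating
  verified: paired with writer verified (bool -> bool; writer required)
  city: paired with writer city (string -> string; writer optional)
  writer rating: unknown to reader
  no writer field matches reader contact.blob
  contact.latitude: paired with writer contact.latitude (float32 -> float32; writer required)
  violation R1 at contact.blob
  => forward: BREAKING (1)
the other Account changes do not affect what is asked:
  field rating in record Account: tag 3 changed to 38 -> fires no rule on Account, leaving the asked answer as it is


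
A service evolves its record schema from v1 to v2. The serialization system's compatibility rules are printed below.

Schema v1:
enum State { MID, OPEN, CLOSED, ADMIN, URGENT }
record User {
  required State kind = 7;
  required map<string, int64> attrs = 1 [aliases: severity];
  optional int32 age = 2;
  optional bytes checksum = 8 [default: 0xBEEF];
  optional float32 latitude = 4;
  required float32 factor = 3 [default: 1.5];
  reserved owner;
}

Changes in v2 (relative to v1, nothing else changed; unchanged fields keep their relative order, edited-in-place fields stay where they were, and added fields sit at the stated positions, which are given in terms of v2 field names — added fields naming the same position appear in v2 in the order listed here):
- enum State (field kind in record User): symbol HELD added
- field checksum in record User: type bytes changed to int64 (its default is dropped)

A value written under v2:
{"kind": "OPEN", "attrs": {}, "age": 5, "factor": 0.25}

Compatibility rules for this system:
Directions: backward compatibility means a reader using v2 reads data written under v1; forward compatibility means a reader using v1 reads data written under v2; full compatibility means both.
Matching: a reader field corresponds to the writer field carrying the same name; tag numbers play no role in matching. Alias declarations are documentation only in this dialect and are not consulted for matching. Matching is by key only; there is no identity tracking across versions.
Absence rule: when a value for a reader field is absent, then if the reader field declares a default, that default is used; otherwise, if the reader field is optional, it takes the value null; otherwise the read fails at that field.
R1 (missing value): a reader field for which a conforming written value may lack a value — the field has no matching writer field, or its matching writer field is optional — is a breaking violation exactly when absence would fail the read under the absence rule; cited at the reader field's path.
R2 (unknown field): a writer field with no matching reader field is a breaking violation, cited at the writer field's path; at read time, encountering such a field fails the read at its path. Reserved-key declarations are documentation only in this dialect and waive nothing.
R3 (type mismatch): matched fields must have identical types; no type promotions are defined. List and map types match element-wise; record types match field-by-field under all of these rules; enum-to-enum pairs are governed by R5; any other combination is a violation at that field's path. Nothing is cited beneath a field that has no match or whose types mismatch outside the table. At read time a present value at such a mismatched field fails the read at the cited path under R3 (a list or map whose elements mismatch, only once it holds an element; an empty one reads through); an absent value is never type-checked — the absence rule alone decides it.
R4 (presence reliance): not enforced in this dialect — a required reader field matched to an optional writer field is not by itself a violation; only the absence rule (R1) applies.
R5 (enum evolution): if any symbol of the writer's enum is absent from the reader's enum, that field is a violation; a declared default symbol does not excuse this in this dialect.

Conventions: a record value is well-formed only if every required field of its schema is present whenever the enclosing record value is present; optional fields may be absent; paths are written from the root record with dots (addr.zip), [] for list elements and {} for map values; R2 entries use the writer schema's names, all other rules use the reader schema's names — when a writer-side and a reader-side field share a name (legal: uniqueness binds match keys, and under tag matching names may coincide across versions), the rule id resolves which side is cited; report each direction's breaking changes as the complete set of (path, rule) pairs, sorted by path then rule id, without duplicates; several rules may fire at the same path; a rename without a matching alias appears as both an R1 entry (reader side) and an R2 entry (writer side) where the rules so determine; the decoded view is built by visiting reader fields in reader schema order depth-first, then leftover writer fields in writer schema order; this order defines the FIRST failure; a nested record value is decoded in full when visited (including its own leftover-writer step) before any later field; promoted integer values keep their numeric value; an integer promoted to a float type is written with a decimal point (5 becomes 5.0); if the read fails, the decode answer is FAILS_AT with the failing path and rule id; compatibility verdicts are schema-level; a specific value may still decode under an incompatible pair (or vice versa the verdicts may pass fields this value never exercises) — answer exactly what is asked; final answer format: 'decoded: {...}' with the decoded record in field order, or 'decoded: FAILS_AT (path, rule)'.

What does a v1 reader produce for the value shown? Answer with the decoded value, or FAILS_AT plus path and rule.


in User below, arrows point writer -> reader
decode (reader v1):
  kind := "OPEN"
  attrs := {}
  age := 5
  checksum := 0xBEEF (absent -> default)
  latitude := null (absent, optional -> null)
  factor := 0.25
  => decoded: {"kind": "OPEN", "attrs": {}, "age": 5, "checksum": 0xBEEF, "latitude": null, "factor": 0.25}
diffs on User not affecting the asked answer:
  enum State (field kind in record User): symbol HELD added -> changes User's schema-level verdicts only — the decode of this value is the same
  field checksum in record User: type bytes changed to int64 (its default is dropped) -> changes User's schema-level verdicts only — the decode of this value is the same

decoded: {"kind": "OPEN", "attrs": {}, "age": 5, "checksum": 0xBEEF, "latitude": null, "factor": 0.25}


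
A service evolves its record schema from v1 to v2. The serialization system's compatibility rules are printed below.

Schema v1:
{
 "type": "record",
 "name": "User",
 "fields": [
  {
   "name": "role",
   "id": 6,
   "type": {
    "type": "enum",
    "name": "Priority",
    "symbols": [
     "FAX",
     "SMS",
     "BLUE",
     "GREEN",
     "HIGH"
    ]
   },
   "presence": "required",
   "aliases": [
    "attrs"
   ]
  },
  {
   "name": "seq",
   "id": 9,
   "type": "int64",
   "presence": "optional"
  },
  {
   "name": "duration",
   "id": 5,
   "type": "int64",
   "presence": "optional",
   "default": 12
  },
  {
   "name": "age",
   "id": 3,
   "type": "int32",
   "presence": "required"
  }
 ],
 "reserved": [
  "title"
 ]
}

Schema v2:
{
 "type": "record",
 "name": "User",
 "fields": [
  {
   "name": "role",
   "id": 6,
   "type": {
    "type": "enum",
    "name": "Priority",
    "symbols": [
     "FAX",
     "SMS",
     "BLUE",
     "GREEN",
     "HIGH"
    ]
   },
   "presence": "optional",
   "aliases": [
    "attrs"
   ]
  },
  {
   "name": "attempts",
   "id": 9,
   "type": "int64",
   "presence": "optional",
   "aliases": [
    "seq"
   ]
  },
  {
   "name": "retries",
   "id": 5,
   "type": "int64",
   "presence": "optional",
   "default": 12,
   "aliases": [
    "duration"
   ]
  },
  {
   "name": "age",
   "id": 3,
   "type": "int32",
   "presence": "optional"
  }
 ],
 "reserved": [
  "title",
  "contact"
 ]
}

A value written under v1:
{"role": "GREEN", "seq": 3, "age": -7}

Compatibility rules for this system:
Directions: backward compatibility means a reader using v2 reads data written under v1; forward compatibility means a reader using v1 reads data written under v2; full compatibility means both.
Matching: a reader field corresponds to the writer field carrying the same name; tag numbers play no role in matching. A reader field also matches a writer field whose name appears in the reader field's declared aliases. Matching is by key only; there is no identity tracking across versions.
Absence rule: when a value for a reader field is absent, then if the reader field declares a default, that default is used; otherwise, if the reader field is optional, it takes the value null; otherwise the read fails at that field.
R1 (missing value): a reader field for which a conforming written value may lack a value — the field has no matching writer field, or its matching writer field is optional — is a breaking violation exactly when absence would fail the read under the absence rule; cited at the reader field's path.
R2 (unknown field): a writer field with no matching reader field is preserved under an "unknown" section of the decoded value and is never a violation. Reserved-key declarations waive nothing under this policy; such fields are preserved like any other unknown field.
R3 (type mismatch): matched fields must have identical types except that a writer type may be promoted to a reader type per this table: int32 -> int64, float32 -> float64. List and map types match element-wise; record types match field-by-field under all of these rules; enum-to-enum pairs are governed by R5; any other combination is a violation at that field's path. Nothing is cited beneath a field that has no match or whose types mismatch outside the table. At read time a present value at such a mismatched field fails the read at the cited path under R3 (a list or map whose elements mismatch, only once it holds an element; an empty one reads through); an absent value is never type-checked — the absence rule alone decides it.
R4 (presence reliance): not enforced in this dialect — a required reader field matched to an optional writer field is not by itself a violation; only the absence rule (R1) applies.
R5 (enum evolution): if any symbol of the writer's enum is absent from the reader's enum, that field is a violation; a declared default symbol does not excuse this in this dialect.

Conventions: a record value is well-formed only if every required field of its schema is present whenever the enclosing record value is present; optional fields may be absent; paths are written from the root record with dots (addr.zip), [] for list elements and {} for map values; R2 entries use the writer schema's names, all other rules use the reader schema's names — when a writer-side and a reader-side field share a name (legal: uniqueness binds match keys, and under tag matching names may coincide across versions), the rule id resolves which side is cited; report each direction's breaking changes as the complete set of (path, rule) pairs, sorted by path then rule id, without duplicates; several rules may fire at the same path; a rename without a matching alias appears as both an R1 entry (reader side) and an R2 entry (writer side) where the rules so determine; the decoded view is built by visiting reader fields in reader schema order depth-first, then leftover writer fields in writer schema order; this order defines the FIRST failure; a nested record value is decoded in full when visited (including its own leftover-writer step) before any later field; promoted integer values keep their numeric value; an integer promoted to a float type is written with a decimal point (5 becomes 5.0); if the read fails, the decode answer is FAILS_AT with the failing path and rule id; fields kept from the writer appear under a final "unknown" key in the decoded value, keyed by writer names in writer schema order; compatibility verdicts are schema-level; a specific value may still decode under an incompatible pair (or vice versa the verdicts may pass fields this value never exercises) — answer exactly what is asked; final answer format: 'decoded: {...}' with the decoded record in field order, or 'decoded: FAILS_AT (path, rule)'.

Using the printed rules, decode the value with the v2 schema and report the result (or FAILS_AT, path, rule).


in User below, arrows point writer -> reader
decode walk for User under reader schema v2:
  role := "GREEN"
  attempts := 3 (from writer seq)
  retries := 12 (absent -> default)
  age := -7
  => decoded: {"role": "GREEN", "attempts": 3, "retries": 12, "age": -7}
ruling out the remaining User differences:
  field role in record User: required changed to optional -> a verdict-level change on User — the shown value reads the same
  field age in record User: required changed to optional -> a verdict-level change on User — the shown value reads the same

decoded: {"role": "GREEN", "attempts": 3, "retries": 12, "age": -7}


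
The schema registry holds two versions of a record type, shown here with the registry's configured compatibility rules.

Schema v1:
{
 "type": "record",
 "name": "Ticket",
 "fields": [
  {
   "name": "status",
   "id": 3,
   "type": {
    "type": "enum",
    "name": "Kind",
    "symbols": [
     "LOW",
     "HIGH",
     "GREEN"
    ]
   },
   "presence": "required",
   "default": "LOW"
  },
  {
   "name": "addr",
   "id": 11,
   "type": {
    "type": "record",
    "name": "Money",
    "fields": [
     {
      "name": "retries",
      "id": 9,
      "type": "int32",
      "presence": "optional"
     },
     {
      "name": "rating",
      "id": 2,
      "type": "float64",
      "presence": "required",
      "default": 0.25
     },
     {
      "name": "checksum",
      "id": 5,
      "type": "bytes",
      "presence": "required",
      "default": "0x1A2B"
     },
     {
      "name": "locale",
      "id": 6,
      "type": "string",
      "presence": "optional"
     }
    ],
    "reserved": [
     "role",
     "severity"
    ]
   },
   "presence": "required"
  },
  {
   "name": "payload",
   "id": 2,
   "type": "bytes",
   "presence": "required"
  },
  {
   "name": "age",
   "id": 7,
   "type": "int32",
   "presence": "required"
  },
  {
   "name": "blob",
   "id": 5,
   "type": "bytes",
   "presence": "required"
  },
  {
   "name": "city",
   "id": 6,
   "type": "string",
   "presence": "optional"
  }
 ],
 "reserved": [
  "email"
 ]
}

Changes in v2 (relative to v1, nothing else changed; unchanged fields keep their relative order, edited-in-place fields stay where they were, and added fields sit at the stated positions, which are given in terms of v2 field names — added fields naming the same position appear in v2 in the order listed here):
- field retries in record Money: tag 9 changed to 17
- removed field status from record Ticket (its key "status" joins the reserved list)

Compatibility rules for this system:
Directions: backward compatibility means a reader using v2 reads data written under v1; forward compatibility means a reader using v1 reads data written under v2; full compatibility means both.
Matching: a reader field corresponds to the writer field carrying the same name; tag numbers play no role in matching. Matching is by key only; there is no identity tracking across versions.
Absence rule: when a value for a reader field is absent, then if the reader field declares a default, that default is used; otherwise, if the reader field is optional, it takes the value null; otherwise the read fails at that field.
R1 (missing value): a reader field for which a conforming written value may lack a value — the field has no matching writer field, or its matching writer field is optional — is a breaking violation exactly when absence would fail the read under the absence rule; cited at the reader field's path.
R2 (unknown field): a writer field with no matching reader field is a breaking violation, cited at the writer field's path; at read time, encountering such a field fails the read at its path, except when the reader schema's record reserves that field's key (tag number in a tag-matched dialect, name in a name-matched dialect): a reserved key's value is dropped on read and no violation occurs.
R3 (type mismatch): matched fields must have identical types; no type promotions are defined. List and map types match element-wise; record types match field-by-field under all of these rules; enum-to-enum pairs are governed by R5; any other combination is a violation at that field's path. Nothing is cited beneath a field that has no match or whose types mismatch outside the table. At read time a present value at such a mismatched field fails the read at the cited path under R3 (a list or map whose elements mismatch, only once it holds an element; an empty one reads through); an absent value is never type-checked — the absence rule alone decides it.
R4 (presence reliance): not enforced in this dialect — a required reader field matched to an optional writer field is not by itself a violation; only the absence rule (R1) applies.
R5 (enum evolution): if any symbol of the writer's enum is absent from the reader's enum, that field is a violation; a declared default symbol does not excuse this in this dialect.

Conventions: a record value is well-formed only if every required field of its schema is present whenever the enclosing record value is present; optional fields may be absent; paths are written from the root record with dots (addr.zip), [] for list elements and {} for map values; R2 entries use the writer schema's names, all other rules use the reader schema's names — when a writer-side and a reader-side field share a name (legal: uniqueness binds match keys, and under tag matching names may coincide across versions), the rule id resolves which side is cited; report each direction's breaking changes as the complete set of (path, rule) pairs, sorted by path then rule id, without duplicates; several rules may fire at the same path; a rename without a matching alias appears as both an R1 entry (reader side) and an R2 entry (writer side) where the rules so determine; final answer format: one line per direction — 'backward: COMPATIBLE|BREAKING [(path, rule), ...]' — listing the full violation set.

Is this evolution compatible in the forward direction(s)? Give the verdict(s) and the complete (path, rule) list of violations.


forward: COMPATIBLE []

in Ticket below, arrows point writer -> reader
forward pass over Ticket, reader schema v1, writer schema v2:
  status: no writer-side match
  Money -> Money, writer required: addr aligns to addr
  bytes -> bytes, writer required: payload aligns to payload
  int32 -> int32, writer required: age aligns to age
  bytes -> bytes, writer required: blob aligns to blob
  string -> string, writer optional: city aligns to city
  int32 -> int32, writer optional: addr.retries aligns to addr.retries
  float64 -> float64, writer required: addr.rating aligns to addr.rating
  bytes -> bytes, writer required: addr.checksum aligns to addr.checksum
  string -> string, writer optional: addr.locale aligns to addr.locale
  => forward: COMPATIBLE
ruling out the remaining Ticket differences:
  field retries in record Money: tag 9 changed to 17 -> inert for the asked Ticket verdict: nothing fires
  removed field status from record Ticket (its key "status" joins the reserved list) -> inert for the asked Ticket verdict: nothing fires


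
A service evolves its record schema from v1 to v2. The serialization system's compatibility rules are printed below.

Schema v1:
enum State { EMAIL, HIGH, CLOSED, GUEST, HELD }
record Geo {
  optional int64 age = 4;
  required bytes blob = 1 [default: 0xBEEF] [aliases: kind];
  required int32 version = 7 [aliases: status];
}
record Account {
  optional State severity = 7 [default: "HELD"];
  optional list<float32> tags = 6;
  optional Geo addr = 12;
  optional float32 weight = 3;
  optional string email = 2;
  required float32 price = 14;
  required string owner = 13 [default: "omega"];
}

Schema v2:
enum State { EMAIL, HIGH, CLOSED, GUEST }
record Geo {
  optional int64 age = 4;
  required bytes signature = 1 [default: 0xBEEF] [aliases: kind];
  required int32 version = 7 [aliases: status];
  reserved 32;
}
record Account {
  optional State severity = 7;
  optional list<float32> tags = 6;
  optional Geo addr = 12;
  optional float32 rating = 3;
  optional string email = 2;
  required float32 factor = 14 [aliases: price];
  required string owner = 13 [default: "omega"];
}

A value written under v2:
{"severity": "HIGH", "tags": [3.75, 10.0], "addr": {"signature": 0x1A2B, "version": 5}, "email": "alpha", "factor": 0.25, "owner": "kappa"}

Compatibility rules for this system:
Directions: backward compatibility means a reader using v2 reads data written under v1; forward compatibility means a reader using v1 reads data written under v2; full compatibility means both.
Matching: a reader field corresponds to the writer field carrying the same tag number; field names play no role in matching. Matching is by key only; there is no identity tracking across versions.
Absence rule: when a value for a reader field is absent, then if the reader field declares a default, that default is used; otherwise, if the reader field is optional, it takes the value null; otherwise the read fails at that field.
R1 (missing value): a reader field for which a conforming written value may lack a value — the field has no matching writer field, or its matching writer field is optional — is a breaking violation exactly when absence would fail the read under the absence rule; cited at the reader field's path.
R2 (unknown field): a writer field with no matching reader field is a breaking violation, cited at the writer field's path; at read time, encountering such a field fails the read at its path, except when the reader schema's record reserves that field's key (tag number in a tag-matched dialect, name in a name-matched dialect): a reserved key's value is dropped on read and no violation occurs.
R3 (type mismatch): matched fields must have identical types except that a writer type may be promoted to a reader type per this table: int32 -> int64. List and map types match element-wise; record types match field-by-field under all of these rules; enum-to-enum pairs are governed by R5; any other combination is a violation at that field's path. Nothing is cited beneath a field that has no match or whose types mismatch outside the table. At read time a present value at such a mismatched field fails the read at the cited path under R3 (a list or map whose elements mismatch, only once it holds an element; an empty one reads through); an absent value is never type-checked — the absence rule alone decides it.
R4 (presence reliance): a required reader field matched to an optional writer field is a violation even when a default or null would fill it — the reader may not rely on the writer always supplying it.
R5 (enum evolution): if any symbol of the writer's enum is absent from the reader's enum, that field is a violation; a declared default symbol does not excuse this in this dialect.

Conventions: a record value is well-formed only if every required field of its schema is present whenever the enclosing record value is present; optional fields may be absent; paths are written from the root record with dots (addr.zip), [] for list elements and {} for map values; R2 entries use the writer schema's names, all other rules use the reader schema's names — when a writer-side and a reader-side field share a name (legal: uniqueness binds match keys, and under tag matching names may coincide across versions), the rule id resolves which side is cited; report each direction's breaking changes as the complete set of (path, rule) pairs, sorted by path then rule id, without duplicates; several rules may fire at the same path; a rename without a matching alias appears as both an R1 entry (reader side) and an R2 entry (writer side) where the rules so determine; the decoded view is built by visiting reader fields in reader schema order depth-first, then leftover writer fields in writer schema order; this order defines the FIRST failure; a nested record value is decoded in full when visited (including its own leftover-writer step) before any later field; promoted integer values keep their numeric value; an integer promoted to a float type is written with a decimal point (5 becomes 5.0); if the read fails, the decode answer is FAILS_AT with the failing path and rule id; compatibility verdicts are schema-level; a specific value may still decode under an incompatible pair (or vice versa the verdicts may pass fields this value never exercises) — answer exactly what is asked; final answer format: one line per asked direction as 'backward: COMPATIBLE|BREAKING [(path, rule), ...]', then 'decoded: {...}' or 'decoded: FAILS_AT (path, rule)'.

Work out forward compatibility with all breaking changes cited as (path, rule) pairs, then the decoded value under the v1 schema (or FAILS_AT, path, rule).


forward: COMPATIBLE []; decoded: {"severity": "HIGH", "tags": [3.75, 10.0], "addr": {"age": null, "blob": 0x1A2B, "version": 5}, "weight": null, "email": "alpha", "price": 0.25, "owner": "kappa"}

the writer's type comes first in each Account pair
forward on Account — v1 reading data written by v2:
  severity <- severity (State -> State, writer optional)
  tags <- tags (list<float32> -> list<float32>, writer optional)
  addr <- addr (Geo -> Geo, writer optional)
  weight <- rating (float32 -> float32, writer optional)
  email <- email (string -> string, writer optional)
  price <- factor (float32 -> float32, writer required)
  owner <- owner (string -> string, writer required)
  addr.age <- addr.age (int64 -> int64, writer optional)
  addr.blob <- addr.signature (bytes -> bytes, writer required)
  addr.version <- addr.version (int32 -> int32, writer required)
  => no violations; forward on Account: COMPATIBLE
decoding the Account value with the v1 reader:
  severity := "HIGH"
  tags := [3.75, 10.0]
  addr.age := null (absent, optional -> null)
  addr.blob := 0x1A2B (from writer signature)
  addr.version := 5
  weight := null (absent, optional -> null)
  email := "alpha"
  price := 0.25 (from writer factor)
  owner := "kappa"
  => decoded: {"severity": "HIGH", "tags": [3.75, 10.0], "addr": {"age": null, "blob": 0x1A2B, "version": 5}, "weight": null, "email": "alpha", "price": 0.25, "owner": "kappa"}
remaining Account differences; none change what is asked:
  renamed field blob to signature in record Geo -> no rule fires on it in Account's dialect; the asked verdict holds
  renamed field price to factor in record Account (alias price declared on the renamed field) -> no rule fires on it in Account's dialect; the asked verdict holds
  renamed field weight to rating in record Account -> no rule fires on it in Account's dialect; the asked verdict holds
  enum State (field severity in record Account): symbol HELD removed (the field default referencing it is cleared) -> matters only for Account's backward compatibility — outside the asked direction
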